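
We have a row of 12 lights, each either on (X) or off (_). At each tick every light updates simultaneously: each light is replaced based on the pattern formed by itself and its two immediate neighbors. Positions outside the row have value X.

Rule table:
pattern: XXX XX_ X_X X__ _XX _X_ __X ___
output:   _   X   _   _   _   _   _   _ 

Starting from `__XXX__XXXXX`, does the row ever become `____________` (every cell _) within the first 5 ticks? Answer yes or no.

yes

____X_______
____________
all cells are _ at tick 2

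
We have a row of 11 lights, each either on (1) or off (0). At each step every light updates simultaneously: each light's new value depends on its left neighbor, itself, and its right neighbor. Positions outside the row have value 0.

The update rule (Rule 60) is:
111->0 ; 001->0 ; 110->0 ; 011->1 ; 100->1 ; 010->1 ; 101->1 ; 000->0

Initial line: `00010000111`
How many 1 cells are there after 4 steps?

5

00011000100
00010100110
00011110101
00010001111
count of 1: 5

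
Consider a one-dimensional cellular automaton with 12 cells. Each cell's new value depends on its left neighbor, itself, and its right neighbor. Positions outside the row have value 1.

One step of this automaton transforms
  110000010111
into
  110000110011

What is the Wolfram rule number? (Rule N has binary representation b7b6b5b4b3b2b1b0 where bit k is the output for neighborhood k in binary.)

position 0: 111 → 1  (bit 7 = 1)
position 1: 110 → 1  (bit 6 = 1)
position 8: 101 → 0  (bit 5 = 0)
position 2: 100 → 0  (bit 4 = 0)
position 9: 011 → 0  (bit 3 = 0)
position 7: 010 → 1  (bit 2 = 1)
position 6: 001 → 1  (bit 1 = 1)
position 3: 000 → 0  (bit 0 = 0)
bits b7..b0 = 11000110 = 198

198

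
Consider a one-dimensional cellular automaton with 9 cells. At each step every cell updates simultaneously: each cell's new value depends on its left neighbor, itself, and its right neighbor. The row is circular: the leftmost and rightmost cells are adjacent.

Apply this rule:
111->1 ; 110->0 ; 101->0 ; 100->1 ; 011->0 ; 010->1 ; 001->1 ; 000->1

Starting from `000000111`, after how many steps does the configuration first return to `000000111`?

4

step 1: 111111010
step 2: 011110010
step 3: 101101111
step 4: 000000111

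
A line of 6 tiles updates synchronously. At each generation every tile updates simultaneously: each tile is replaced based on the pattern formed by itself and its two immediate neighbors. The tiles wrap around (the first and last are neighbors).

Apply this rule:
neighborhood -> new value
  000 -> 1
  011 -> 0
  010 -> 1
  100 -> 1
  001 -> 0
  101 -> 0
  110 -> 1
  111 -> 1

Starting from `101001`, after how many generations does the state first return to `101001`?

6

101100
100110
110010
011010
001011
101001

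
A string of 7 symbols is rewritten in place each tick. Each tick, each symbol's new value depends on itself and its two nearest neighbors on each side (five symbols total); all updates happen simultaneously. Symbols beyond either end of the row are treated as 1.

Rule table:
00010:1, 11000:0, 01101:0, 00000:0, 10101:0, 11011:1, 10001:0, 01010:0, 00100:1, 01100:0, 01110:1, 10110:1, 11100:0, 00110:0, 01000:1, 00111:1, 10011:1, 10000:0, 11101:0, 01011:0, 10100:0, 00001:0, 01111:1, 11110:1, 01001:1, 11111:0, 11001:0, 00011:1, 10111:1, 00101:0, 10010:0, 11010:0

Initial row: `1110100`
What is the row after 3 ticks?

0000110

tick 1: 0100011
tick 2: 0010111
tick 3: 0000110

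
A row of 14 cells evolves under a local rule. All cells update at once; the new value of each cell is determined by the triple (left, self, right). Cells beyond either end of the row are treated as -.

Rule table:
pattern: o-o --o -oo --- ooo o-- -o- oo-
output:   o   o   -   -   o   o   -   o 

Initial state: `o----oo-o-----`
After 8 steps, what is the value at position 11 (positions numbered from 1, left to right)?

-o--o-oo-o----
o-oo-o-oo-o---
-o-oo-o-oo-o--
o-o-oo-o-oo-o-
-o-o-oo-o-oo-o
o-o-o-oo-o-oo-
-o-o-o-oo-o-oo
o-o-o-o-oo-o-o
position 11 holds -

-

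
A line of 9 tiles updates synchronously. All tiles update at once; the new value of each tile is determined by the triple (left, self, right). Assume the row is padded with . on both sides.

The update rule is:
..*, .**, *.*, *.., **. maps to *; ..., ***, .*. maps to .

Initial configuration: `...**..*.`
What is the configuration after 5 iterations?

iteration 1: ..*****.*
iteration 2: .**...**.
iteration 3: ****.****
iteration 4: *..***..*
iteration 5: .***.***.

.***.***.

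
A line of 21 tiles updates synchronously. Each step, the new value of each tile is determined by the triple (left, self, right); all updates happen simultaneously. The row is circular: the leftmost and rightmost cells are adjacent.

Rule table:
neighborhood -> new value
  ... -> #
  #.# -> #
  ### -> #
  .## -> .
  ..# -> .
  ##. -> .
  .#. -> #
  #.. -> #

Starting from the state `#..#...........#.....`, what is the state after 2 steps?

step 1: ##.###########.#####.
step 2: ..#.#########.#.###.#

..#.#########.#.###.#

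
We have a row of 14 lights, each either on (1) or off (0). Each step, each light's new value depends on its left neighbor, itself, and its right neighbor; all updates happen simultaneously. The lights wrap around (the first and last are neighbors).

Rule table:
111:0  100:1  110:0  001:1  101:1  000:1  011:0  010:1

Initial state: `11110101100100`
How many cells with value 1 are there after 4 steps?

00001110011111
11110001100000
00001110011111  (repeats step 1; period 2)
step 4: 11110001100000
count of 1: 6

6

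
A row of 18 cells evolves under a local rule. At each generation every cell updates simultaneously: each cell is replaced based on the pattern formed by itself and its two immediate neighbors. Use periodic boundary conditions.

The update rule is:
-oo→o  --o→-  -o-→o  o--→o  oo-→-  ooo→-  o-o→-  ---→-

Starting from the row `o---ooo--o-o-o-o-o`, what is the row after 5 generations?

-o--o--o-o-o-o-o-o

generation 1: -o--o--o-o-o-o-o-o
generation 2: -oo-oo-o-o-o-o-o-o
generation 3: -o--o--o-o-o-o-o-o  (repeats generation 1; period 2)
generation 5: -o--o--o-o-o-o-o-o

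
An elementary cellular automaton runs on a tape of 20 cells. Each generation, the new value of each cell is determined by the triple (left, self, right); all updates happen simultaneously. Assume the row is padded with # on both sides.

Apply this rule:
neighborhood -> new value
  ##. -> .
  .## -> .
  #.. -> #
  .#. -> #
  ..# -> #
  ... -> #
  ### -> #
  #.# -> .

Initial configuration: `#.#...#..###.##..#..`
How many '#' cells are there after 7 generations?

12

..#######.#....#####
##.#####..#####.####
#...###.##.###...###
.###.#......#.###.##
..#..########..#...#
#####.######.######.
####...####...####..
count of #: 12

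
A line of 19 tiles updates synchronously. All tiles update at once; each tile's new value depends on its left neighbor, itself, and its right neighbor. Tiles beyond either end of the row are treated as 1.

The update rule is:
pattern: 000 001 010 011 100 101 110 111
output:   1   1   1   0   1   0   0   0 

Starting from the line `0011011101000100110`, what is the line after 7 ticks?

1100000001111111000
0011111110000000111
1100000001111111000  (repeats tick 1; period 2)
tick 7: 1100000001111111000

1100000001111111000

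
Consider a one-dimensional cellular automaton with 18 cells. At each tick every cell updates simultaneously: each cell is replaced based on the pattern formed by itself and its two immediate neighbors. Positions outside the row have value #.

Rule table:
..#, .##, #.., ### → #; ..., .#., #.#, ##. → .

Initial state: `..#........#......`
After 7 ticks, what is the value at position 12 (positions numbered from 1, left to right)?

#

tick 1: ##.#......#.#....#
tick 2: #...#....#...#..##
tick 3: .#.#.#..#.#.#.####
tick 4: ......##......####
tick 5: #....##.#....#####
tick 6: .#..##...#..######
tick 7: ..###.#.#.########
position 12 holds #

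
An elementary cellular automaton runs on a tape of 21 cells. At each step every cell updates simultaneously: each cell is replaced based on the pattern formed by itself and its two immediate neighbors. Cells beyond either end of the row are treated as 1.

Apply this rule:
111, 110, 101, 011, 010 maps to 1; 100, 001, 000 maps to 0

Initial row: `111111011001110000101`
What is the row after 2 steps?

111111111001110000111

111111111001110000111
111111111001110000111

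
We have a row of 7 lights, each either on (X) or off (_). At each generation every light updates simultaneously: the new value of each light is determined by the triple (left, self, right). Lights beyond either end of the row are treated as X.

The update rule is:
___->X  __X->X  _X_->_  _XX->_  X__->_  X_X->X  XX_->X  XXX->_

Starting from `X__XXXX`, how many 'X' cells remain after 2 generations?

generation 1: X_X____
generation 2: XX__XXX
count of X: 5

5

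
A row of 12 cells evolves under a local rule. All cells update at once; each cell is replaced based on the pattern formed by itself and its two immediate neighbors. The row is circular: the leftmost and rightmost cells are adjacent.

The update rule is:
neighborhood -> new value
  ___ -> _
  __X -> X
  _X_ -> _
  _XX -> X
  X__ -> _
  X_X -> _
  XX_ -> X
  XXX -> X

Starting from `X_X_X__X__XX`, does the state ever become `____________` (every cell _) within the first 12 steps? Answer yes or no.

no

X_____X__XXX
X____X__XXXX
X___X__XXXXX
X__X__XXXXXX
X_X__XXXXXXX
X___XXXXXXXX
X__XXXXXXXXX
X_XXXXXXXXXX
X_XXXXXXXXXX  (fixed point — unchanged through step 12)
step 12 is X_XXXXXXXXXX, still not uniform _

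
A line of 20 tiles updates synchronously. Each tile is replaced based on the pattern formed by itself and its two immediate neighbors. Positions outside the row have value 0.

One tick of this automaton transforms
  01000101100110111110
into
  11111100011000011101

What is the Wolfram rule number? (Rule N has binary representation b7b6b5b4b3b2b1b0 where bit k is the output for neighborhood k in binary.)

151

position 15: 111 → 1  (bit 7 = 1)
position 8: 110 → 0  (bit 6 = 0)
position 6: 101 → 0  (bit 5 = 0)
position 2: 100 → 1  (bit 4 = 1)
position 7: 011 → 0  (bit 3 = 0)
position 1: 010 → 1  (bit 2 = 1)
position 0: 001 → 1  (bit 1 = 1)
position 3: 000 → 1  (bit 0 = 1)
bits b7..b0 = 10010111 = 151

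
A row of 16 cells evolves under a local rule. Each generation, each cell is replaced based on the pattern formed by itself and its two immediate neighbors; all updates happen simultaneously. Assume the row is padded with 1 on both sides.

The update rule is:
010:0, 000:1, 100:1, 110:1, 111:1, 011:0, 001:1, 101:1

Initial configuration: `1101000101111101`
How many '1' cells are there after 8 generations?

1110111010111110
1111011101011111
1111101110101111
1111110111010111
1111111011101011
1111111101110101
1111111110111010
1111111111011101
count of 1: 14

14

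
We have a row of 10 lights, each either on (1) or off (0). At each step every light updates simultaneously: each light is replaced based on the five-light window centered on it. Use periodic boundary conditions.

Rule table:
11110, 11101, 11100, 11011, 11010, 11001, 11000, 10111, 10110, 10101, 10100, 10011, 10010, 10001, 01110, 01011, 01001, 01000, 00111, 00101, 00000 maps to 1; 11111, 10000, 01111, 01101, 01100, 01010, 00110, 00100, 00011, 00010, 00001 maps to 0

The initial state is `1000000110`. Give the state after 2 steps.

1111010001

1101100001
1111010001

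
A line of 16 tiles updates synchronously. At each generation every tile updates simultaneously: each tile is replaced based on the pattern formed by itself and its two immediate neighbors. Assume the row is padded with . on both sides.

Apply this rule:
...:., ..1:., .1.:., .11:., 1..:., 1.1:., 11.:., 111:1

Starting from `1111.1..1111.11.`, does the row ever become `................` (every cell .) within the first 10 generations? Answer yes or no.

yes

.11......11.....
................
all cells are . at generation 2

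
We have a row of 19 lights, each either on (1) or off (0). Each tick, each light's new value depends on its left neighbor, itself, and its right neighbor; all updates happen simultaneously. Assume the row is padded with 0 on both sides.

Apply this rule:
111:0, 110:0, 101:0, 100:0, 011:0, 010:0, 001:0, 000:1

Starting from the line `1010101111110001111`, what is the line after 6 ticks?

1111111111110001111

0000000000000100000
1111111111110001111
0000000000000100000  (repeats tick 1; period 2)
tick 6: 1111111111110001111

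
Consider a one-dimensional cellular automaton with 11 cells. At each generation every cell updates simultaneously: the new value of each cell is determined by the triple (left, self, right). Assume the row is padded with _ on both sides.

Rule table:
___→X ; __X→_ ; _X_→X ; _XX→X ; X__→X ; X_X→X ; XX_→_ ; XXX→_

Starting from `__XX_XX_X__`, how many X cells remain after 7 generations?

7

generation 1: X_X_XX_XXXX
generation 2: XXXXX_XX___
generation 3: X____XX_XXX
generation 4: XXXX_X_XX__
generation 5: X___XXXX_XX
generation 6: XXX_X___XX_
generation 7: X__XXXX_X_X
count of X: 7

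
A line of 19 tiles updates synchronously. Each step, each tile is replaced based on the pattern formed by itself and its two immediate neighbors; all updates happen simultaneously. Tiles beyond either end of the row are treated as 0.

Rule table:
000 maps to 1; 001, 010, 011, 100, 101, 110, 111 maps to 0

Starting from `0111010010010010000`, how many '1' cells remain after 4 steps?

15

0000000000000000111
1111111111111110000
0000000000000000111  (repeats step 1; period 2)
step 4: 1111111111111110000
count of 1: 15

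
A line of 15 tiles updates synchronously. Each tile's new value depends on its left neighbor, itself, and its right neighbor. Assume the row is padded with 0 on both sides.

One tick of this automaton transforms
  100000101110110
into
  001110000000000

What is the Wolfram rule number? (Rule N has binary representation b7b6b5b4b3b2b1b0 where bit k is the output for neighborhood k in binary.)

position 9: 111 → 0  (bit 7 = 0)
position 10: 110 → 0  (bit 6 = 0)
position 7: 101 → 0  (bit 5 = 0)
position 1: 100 → 0  (bit 4 = 0)
position 8: 011 → 0  (bit 3 = 0)
position 0: 010 → 0  (bit 2 = 0)
position 5: 001 → 0  (bit 1 = 0)
position 2: 000 → 1  (bit 0 = 1)
bits b7..b0 = 00000001 = 1

1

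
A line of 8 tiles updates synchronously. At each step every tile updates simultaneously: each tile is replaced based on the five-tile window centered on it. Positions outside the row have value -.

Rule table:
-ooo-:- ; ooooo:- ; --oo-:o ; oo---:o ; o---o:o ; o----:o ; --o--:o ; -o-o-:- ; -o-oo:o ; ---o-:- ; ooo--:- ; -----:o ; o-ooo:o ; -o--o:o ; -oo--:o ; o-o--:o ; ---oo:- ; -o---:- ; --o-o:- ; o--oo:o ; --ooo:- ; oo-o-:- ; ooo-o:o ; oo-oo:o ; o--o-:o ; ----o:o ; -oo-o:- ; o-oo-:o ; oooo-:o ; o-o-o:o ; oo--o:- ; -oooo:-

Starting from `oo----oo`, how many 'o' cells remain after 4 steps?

step 1: ooooo-oo
step 2: ---ooooo
step 3: oo----o-
step 4: ooooo-o-
count of o: 6

6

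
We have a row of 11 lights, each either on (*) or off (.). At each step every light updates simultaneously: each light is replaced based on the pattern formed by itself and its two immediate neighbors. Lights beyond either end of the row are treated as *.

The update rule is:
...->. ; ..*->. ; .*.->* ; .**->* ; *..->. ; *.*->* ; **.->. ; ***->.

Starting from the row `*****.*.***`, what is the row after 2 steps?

.....****..
.....*.....

.....*.....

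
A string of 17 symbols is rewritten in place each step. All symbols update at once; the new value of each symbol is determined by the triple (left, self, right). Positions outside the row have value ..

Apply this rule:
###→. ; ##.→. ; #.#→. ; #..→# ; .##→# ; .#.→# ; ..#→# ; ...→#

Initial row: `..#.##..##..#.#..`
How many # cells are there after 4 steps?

2

step 1: ###.#.###.###.###
step 2: #...#.#...#...#..
step 3: #####.###########
step 4: #.....#..........
count of #: 2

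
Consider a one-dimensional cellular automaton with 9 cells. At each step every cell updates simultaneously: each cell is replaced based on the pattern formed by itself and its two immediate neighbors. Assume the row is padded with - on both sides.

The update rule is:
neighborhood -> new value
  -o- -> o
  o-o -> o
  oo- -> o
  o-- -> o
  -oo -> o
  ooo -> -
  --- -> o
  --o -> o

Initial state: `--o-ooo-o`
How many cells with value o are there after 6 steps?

step 1: ooooo-ooo
step 2: o---ooo-o
step 3: ooooo-ooo  (repeats step 1; period 2)
step 6: o---ooo-o
count of o: 5

5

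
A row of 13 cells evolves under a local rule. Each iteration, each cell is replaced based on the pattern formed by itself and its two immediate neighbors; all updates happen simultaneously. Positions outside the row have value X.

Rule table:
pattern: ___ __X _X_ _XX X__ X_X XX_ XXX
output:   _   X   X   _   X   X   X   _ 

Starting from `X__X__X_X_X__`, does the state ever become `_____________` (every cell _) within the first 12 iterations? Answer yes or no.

XXXXXXXXXXXXX
_____________
all cells are _ at iteration 2

yes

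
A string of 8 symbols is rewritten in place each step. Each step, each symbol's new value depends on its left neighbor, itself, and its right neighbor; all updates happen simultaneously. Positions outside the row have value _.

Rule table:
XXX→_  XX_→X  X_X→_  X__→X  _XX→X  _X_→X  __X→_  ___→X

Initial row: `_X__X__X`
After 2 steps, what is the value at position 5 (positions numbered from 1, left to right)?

X

step 1: _XX_XX_X
step 2: _XX_XX_X
position 5 holds X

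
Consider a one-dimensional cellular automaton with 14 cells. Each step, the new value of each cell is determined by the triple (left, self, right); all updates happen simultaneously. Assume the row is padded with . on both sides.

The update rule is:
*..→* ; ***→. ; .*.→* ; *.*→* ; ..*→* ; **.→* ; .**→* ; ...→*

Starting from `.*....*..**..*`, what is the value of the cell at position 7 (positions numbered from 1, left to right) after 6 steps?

**************
*............*
**************  (repeats step 1; period 2)
step 6: *............*
position 7 holds .

.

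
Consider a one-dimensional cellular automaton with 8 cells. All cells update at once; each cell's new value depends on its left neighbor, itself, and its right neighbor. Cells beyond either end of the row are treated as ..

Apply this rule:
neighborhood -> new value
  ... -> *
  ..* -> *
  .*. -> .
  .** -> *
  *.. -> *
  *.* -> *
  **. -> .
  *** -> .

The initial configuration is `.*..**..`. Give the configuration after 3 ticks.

**.***.*

tick 1: *.***.**
tick 2: .**..**.
tick 3: **.***.*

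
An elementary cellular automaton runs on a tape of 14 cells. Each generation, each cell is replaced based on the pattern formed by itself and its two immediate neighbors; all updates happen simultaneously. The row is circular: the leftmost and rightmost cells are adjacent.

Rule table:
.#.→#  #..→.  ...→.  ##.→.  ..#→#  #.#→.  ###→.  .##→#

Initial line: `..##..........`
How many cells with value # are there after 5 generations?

generation 1: .##...........
generation 2: ##............
generation 3: #............#
generation 4: ............##
generation 5: ...........##.
count of #: 2

2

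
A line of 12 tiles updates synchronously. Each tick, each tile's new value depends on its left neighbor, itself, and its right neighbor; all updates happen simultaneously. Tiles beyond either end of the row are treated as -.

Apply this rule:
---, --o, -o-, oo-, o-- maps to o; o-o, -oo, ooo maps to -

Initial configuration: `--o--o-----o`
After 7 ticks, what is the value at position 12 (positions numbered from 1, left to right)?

o

oooooooooooo
-----------o
oooooooooooo  (repeats tick 1; period 2)
tick 7: oooooooooooo
position 12 holds o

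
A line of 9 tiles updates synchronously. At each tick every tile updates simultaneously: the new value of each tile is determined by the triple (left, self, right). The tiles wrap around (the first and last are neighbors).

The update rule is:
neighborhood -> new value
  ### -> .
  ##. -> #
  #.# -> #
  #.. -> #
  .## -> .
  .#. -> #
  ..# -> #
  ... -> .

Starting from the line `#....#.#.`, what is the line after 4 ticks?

tick 1: ##..#####
tick 2: .###.....
tick 3: #..##....
tick 4: ###.##..#

###.##..#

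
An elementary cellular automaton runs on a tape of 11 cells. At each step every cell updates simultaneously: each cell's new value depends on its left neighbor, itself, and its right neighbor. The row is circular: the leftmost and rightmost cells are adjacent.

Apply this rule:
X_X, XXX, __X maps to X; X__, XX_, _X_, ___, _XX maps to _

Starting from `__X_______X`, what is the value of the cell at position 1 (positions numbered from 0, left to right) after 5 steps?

_X_______X_
X_______X__
_______X__X
______X__X_
_____X__X__
position 1 holds _

_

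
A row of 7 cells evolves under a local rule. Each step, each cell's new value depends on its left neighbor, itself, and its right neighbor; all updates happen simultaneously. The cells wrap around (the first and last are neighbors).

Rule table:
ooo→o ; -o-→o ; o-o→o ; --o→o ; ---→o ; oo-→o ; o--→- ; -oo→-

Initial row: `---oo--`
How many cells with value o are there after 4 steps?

6

ooo-o-o
oooooo-
-oooooo
o-ooooo
count of o: 6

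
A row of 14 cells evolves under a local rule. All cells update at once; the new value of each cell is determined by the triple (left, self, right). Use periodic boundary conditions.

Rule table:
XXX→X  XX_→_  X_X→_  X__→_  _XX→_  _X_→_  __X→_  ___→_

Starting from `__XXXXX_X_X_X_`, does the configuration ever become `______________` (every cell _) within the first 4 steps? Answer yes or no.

___XXX________
____X_________
______________
all cells are _ at step 3

yes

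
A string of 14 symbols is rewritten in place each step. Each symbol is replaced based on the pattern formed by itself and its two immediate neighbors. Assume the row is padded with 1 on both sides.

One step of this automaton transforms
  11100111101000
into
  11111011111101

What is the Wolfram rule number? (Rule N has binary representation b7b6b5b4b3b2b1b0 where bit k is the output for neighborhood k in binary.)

246

position 0: 111 → 1  (bit 7 = 1)
position 2: 110 → 1  (bit 6 = 1)
position 9: 101 → 1  (bit 5 = 1)
position 3: 100 → 1  (bit 4 = 1)
position 5: 011 → 0  (bit 3 = 0)
position 10: 010 → 1  (bit 2 = 1)
position 4: 001 → 1  (bit 1 = 1)
position 12: 000 → 0  (bit 0 = 0)
bits b7..b0 = 11110110 = 246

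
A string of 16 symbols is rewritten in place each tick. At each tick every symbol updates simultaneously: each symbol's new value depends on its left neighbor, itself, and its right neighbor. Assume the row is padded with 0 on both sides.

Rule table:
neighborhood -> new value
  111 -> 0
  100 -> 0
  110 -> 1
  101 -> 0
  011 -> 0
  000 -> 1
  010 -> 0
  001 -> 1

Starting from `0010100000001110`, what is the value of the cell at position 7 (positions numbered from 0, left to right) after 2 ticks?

tick 1: 1100001111110010
tick 2: 0101110000010100
position 7 holds 0

0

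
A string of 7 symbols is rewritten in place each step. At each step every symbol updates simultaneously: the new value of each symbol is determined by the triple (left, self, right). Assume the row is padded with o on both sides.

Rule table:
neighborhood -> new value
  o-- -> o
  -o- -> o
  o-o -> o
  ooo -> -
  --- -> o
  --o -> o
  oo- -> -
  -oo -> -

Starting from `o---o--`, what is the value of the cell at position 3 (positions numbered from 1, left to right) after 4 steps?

step 1: -oooooo
step 2: o------
step 3: -oooooo  (repeats step 1; period 2)
step 4: o------
position 3 holds -

-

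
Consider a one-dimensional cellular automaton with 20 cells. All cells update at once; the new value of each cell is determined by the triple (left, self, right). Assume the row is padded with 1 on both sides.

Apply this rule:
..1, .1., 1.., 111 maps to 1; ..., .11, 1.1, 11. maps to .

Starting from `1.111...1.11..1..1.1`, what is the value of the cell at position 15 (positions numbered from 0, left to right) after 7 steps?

...1.1.11...111111..
1.11.1...1.1.1111.11
.....11.11.1..11...1
1...1......111..1.1.
.1.111....1.1.111.1.
.1..1.1..11.1..1..1.
.1111.111...1111111.
position 15 holds 1

1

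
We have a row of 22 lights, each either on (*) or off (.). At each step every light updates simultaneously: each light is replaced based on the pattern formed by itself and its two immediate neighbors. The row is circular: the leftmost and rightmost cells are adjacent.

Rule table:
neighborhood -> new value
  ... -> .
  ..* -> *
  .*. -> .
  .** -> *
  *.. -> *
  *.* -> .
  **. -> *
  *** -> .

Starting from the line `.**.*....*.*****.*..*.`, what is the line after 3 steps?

***.*.**.**.....*..*..

***..*..*..*...*..**.*
..***.**.**.*.*.****.*
***.*.**.**.....*..*..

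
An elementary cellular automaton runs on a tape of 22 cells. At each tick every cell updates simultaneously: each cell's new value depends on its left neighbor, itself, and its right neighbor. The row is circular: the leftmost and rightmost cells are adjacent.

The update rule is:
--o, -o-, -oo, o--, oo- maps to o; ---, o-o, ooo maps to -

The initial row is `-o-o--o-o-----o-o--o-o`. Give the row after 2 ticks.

tick 1: -o-oooo-oo---oo-oooo-o
tick 2: -o-o--o-ooo-ooo-o--o-o

-o-o--o-ooo-ooo-o--o-o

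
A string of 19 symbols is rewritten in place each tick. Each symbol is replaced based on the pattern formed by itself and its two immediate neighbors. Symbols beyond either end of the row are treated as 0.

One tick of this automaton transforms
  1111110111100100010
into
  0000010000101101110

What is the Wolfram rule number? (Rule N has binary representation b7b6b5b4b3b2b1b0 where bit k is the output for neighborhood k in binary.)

71

position 1: 111 → 0  (bit 7 = 0)
position 5: 110 → 1  (bit 6 = 1)
position 6: 101 → 0  (bit 5 = 0)
position 11: 100 → 0  (bit 4 = 0)
position 0: 011 → 0  (bit 3 = 0)
position 13: 010 → 1  (bit 2 = 1)
position 12: 001 → 1  (bit 1 = 1)
position 15: 000 → 1  (bit 0 = 1)
bits b7..b0 = 01000111 = 71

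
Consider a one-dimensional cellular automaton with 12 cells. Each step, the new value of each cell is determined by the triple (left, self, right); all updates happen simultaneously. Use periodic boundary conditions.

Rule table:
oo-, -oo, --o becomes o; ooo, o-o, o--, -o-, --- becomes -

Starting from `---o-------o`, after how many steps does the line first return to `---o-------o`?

12

--o-------o-
-o-------o--
o-------o---
-------o---o
------o---o-
-----o---o--
----o---o---
---o---o----
--o---o-----
-o---o------
o---o-------
---o-------o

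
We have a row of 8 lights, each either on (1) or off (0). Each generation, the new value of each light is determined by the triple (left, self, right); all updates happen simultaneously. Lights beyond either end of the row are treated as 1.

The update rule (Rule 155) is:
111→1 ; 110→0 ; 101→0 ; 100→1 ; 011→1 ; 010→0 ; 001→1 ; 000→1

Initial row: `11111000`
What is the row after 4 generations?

10011111

generation 1: 11110111
generation 2: 11100111
generation 3: 11011111
generation 4: 10011111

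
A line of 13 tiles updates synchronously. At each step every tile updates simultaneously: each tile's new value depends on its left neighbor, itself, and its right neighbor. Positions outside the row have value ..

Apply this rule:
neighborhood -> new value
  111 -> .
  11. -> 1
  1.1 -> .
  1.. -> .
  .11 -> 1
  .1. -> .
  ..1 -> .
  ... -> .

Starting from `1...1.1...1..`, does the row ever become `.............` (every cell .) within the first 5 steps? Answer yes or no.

yes

.............
all cells are . at step 1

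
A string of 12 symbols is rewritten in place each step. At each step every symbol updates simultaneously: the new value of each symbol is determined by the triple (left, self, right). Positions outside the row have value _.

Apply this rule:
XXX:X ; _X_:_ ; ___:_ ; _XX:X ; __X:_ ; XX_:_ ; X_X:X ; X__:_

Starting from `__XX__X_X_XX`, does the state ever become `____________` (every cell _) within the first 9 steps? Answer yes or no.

__X____X_XX_
________XX__
________X___
____________
all cells are _ at step 4

yes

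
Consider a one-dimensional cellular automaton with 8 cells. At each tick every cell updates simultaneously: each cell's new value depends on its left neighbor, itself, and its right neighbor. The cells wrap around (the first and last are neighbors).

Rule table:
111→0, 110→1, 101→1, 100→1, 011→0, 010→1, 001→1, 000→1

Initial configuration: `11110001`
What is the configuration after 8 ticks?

00011111

tick 1: 00011110
tick 2: 11100011
tick 3: 00111100
tick 4: 11000111
tick 5: 01111000
tick 6: 10001111
tick 7: 11110000
tick 8: 00011111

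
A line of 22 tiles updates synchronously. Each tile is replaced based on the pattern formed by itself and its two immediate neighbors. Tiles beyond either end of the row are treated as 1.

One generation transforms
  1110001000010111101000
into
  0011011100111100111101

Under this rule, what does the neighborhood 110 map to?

1

At position 2 the neighborhood is 110; the next row has 1 there.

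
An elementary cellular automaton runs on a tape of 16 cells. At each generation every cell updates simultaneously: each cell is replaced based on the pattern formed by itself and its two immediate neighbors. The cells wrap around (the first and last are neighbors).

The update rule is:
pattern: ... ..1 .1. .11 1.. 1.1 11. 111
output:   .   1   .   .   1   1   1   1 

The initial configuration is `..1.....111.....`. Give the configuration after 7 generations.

generation 1: .1.1...1.111....
generation 2: 1.1.1.1.1.111...
generation 3: .1.1.1.1.1.111.1
generation 4: 1.1.1.1.1.1.111.
generation 5: .1.1.1.1.1.1.111
generation 6: 1.1.1.1.1.1.1.11
generation 7: 11.1.1.1.1.1.1.1

11.1.1.1.1.1.1.1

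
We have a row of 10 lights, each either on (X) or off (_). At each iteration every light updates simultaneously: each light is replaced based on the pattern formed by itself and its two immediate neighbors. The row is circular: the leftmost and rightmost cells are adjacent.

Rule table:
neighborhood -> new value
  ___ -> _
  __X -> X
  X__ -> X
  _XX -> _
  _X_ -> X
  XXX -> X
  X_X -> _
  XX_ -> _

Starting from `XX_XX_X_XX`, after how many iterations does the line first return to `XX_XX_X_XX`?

X_____X__X
_X___XXXX_
XXX_X_XX_X
XX__X_____
__XXXX___X
XX_XX_X_XX

6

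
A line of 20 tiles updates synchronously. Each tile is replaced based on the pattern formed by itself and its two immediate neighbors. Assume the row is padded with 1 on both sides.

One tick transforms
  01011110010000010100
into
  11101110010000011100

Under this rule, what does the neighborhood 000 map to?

0

At position 11 the neighborhood is 000; the next row has 0 there.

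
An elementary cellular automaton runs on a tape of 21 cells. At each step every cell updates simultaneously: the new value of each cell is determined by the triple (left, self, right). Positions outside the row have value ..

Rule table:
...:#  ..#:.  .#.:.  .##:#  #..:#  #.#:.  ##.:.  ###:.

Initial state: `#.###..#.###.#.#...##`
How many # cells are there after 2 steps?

..#..#...#......##.#.
#..#..##..#####.#...#
count of #: 11

11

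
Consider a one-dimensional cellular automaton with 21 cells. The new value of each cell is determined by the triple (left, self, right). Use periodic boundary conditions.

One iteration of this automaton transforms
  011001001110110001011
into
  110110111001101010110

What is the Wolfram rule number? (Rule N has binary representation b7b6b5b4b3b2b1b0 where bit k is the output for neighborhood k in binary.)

58

position 9: 111 → 0  (bit 7 = 0)
position 2: 110 → 0  (bit 6 = 0)
position 0: 101 → 1  (bit 5 = 1)
position 3: 100 → 1  (bit 4 = 1)
position 1: 011 → 1  (bit 3 = 1)
position 5: 010 → 0  (bit 2 = 0)
position 4: 001 → 1  (bit 1 = 1)
position 15: 000 → 0  (bit 0 = 0)
bits b7..b0 = 00111010 = 58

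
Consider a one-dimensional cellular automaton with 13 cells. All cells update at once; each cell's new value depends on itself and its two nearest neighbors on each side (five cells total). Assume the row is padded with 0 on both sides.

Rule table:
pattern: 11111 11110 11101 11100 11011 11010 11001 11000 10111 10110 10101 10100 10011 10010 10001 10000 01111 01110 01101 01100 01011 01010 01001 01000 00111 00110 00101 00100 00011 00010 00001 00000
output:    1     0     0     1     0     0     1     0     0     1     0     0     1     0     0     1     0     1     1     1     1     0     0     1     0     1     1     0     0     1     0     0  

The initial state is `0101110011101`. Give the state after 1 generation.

1110111101000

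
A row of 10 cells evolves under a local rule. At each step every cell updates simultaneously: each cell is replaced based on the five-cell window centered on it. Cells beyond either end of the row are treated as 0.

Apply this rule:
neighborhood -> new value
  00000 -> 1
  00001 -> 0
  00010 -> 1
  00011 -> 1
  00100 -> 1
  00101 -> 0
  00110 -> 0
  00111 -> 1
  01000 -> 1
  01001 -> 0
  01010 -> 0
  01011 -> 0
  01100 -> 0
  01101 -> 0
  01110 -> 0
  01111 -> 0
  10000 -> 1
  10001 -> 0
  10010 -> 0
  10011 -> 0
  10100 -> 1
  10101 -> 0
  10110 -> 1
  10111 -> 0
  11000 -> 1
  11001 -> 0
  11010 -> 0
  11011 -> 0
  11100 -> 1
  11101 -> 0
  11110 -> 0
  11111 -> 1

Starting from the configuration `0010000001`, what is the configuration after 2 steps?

0111111011
1101100010

1101100010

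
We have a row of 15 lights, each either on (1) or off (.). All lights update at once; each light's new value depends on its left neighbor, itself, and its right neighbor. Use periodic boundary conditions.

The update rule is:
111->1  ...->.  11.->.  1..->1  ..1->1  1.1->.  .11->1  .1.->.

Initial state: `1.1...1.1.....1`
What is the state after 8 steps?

...1.1...1...11
1.1...1.1.1.11.
...1.1......1..
..1...1....1.1.
.1.1.1.1..1...1
........11.1.1.
.......11.....1
1.....11.1...1.

1.....11.1...1.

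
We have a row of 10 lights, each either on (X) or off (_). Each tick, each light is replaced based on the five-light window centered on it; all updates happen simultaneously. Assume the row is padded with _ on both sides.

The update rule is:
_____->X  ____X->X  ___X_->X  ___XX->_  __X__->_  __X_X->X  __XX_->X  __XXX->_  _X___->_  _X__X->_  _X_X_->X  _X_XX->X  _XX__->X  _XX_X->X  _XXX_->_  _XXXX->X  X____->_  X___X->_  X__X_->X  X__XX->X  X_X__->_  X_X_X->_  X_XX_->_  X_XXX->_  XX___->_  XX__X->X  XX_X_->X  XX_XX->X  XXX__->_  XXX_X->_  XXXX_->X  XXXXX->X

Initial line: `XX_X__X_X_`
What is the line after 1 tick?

XXX__XXX__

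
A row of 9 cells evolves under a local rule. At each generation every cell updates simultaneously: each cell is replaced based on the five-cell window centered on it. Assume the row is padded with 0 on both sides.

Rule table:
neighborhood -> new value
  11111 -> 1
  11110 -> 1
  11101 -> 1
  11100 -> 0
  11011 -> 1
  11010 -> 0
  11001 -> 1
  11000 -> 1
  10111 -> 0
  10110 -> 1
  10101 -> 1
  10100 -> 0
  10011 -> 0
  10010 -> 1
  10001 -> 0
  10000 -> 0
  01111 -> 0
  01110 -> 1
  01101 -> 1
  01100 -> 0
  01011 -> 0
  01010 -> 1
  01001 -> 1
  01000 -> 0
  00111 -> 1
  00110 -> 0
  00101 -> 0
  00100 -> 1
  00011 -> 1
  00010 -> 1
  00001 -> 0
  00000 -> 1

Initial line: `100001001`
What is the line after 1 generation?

100011111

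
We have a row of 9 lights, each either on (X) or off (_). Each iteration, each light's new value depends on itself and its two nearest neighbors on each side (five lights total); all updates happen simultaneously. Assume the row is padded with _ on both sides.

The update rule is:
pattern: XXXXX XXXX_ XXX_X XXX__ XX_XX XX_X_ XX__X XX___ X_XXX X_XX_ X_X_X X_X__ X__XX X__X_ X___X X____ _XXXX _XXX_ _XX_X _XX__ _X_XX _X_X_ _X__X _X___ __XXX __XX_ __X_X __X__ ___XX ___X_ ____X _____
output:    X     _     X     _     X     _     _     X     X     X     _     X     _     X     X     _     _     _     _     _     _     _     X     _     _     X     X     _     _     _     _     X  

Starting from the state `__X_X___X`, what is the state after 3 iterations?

iteration 1: __X_X_X__
iteration 2: __X___X__
iteration 3: ____X____

____X____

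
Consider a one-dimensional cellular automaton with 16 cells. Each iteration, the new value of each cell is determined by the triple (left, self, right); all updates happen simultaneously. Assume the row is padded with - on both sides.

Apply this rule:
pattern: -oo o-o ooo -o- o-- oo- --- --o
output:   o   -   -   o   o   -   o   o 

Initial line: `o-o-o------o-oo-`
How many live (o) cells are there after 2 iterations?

5

iteration 1: o-o-oooooooo-o-o
iteration 2: o-o-o--------o-o
count of o: 5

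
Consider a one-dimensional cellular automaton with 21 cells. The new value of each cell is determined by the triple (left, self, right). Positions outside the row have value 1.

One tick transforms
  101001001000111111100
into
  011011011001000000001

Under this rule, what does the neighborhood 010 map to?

At position 2 the neighborhood is 010; the next row has 1 there.

1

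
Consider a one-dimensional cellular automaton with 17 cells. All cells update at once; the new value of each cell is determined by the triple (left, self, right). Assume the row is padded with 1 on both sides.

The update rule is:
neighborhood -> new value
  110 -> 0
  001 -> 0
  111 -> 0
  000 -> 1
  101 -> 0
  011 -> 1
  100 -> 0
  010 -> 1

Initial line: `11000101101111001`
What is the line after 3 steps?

01010101001010001

00010101001000001
01010101001011101
01010101001010001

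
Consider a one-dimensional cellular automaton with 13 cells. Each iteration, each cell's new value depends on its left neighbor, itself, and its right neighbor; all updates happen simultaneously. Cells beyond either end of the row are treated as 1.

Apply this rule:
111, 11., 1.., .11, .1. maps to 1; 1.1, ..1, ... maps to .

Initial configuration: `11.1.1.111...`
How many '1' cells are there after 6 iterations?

9

iteration 1: 11.1.1.1111..
iteration 2: 11.1.1.11111.
iteration 3: 11.1.1.11111.  (fixed point — unchanged through iteration 6)
count of 1: 9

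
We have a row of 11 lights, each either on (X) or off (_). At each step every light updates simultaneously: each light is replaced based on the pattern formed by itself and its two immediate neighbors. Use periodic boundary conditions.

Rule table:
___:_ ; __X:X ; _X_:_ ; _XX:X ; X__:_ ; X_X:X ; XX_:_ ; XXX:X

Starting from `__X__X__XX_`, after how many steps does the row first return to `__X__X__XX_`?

_X__X__XX__
X__X__XX___
__X__XX___X
_X__XX___X_
X__XX___X__
__XX___X__X
_XX___X__X_
XX___X__X__
X___X__X__X
___X__X__XX
__X__X__XX_

11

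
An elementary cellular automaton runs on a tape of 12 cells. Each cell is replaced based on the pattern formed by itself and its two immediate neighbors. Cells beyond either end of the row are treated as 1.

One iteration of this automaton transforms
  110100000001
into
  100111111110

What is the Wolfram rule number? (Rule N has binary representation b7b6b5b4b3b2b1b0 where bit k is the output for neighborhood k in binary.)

151

position 0: 111 → 1  (bit 7 = 1)
position 1: 110 → 0  (bit 6 = 0)
position 2: 101 → 0  (bit 5 = 0)
position 4: 100 → 1  (bit 4 = 1)
position 11: 011 → 0  (bit 3 = 0)
position 3: 010 → 1  (bit 2 = 1)
position 10: 001 → 1  (bit 1 = 1)
position 5: 000 → 1  (bit 0 = 1)
bits b7..b0 = 10010111 = 151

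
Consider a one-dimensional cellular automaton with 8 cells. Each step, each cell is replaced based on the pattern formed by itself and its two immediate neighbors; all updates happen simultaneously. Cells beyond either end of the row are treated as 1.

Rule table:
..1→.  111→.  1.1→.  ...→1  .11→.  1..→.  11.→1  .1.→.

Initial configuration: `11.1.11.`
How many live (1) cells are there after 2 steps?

.1....1.
...11...
count of 1: 2

2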